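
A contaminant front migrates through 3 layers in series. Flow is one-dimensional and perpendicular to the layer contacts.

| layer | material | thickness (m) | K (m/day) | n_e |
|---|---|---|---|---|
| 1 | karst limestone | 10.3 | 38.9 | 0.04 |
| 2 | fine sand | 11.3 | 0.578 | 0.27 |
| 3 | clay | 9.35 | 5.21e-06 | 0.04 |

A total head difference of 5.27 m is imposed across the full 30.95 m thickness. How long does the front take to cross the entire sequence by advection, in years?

3580

With flow normal to the layers, continuity requires the same specific discharge q through every layer.
Σ(b_i/K_i) = 10.3/38.9 + 11.3/0.578 + 9.35/5.21e-06 = 1.795e+06 d.
q = Δh / Σ(b_i/K_i) = 5.27 / 1.795e+06 = 2.937e-06 m/day.
In each layer the seepage velocity is v_i = q/n_i, so the layer transit time is t_i = b_i·n_i / q:
  layer 1 (karst limestone): t_1 = 10.3 × 0.04 / 2.937e-06 = 1.403e+05 d
  layer 2 (fine sand): t_2 = 11.3 × 0.27 / 2.937e-06 = 1.039e+06 d
  layer 3 (clay): t_3 = 9.35 × 0.04 / 2.937e-06 = 1.274e+05 d
Total t = Σ t_i = 1.307e+06 days = 3577 years.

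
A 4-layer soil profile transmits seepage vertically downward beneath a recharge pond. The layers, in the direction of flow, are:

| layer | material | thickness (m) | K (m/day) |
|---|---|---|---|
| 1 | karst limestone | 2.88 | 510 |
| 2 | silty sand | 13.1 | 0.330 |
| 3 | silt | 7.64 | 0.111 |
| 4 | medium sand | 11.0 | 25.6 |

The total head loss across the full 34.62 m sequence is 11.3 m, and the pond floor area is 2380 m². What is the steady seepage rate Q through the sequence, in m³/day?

Flow is perpendicular to layering, so the layers act in series and the equivalent K is the thickness-weighted harmonic mean.
Total thickness L = 2.88 + 13.1 + 7.64 + 11.0 = 34.62 m.
Σ(b_i/K_i) = 2.88/510 + 13.1/0.330 + 7.64/0.111 + 11.0/25.6 = 109.0 d.
K_eq = L / Σ(b_i/K_i) = 34.62 / 109.0 = 0.3177 m/day.
Q = K_eq · A · (Δh/L) = 0.3177 × 2380 × (11.3/34.62) = 246.8 m³/day.

247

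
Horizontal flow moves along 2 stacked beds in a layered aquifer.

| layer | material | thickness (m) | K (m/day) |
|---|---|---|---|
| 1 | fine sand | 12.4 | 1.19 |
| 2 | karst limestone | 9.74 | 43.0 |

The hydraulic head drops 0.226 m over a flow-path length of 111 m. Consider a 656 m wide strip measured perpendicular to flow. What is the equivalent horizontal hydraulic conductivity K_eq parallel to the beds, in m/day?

19.6

Flow is parallel to layering, so each bed carries its own Darcy discharge and the transmissivities add.
Σ(K_i·b_i) = 1.19×12.4 + 43.0×9.74 = 433.6 m²/day.
Total thickness b = 22.14 m, so K_eq = Σ(K_i·b_i)/b = 19.58 m/day.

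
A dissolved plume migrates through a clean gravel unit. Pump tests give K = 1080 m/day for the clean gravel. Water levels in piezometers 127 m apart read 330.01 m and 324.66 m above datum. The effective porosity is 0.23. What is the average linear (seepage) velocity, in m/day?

Hydraulic gradient i = (330.01 − 324.66) / 127 = 5.35 / 127 = 0.04213.
Darcy flux q = K · i = 1080 × 0.04213 = 45.50 m/day.
Seepage velocity v = q / n_e = 45.50 / 0.23 = 197.8 m/day.

198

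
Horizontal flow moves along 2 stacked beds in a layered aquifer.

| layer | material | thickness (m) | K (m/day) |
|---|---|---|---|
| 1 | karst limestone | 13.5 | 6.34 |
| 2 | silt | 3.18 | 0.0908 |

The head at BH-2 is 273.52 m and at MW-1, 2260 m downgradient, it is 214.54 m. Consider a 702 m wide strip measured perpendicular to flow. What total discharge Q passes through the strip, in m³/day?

1570

Flow is parallel to layering, so each bed carries its own Darcy discharge and the transmissivities add.
Σ(K_i·b_i) = 6.34×13.5 + 0.0908×3.18 = 85.88 m²/day.
Hydraulic gradient i = (273.52 − 214.54) / 2260 = 58.98 / 2260 = 0.02610.
Q = Σ(K_i·b_i) · W · i = 85.88 × 702 × 0.02610 = 1573 m³/day.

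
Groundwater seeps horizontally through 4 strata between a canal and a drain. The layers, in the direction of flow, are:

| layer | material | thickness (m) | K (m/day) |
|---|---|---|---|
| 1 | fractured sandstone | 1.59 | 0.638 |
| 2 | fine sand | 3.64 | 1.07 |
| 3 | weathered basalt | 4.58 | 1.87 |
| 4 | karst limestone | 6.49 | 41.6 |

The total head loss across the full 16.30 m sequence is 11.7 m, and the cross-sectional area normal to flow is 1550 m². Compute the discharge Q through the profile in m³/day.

2130

Flow is perpendicular to layering, so the layers act in series and the equivalent K is the thickness-weighted harmonic mean.
Total thickness L = 1.59 + 3.64 + 4.58 + 6.49 = 16.30 m.
Σ(b_i/K_i) = 1.59/0.638 + 3.64/1.07 + 4.58/1.87 + 6.49/41.6 = 8.499 d.
K_eq = L / Σ(b_i/K_i) = 16.30 / 8.499 = 1.918 m/day.
Q = K_eq · A · (Δh/L) = 1.918 × 1550 × (11.7/16.30) = 2134 m³/day.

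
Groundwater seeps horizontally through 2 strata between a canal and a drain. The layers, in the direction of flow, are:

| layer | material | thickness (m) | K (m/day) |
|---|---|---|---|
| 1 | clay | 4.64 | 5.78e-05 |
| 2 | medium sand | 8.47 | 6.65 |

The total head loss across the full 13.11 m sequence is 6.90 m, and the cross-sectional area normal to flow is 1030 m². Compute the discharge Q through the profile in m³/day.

0.0885

Flow is perpendicular to layering, so the layers act in series and the equivalent K is the thickness-weighted harmonic mean.
Total thickness L = 4.64 + 8.47 = 13.11 m.
Σ(b_i/K_i) = 4.64/5.78e-05 + 8.47/6.65 = 80278 d.
K_eq = L / Σ(b_i/K_i) = 13.11 / 80278 = 0.0001633 m/day.
Q = K_eq · A · (Δh/L) = 0.0001633 × 1030 × (6.90/13.11) = 0.08853 m³/day.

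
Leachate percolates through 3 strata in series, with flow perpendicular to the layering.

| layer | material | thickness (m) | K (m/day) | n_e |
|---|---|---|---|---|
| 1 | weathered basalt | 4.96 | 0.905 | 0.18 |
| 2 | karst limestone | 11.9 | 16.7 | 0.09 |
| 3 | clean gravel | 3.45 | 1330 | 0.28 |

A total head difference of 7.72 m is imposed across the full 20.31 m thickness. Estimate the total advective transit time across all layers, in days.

2.35

With flow normal to the layers, continuity requires the same specific discharge q through every layer.
Σ(b_i/K_i) = 4.96/0.905 + 11.9/16.7 + 3.45/1330 = 6.196 d.
q = Δh / Σ(b_i/K_i) = 7.72 / 6.196 = 1.246 m/day.
In each layer the seepage velocity is v_i = q/n_i, so the layer transit time is t_i = b_i·n_i / q:
  layer 1 (weathered basalt): t_1 = 4.96 × 0.18 / 1.246 = 0.7165 d
  layer 2 (karst limestone): t_2 = 11.9 × 0.09 / 1.246 = 0.8596 d
  layer 3 (clean gravel): t_3 = 3.45 × 0.28 / 1.246 = 0.7753 d
Total t = Σ t_i = 2.351 days.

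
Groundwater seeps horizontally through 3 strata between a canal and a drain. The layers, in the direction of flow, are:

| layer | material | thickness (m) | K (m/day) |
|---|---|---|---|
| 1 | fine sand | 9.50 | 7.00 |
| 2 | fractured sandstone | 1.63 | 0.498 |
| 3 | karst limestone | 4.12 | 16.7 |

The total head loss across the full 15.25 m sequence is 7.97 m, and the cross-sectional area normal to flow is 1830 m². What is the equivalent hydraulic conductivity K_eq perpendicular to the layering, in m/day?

3.13

Flow is perpendicular to layering, so the layers act in series and the equivalent K is the thickness-weighted harmonic mean.
Total thickness L = 9.50 + 1.63 + 4.12 = 15.25 m.
Σ(b_i/K_i) = 9.50/7.00 + 1.63/0.498 + 4.12/16.7 = 4.877 d.
K_eq = L / Σ(b_i/K_i) = 15.25 / 4.877 = 3.127 m/day.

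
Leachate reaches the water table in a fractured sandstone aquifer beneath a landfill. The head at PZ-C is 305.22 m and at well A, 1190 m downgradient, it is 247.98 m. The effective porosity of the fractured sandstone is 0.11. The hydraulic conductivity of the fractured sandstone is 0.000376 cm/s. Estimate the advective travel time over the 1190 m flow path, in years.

Convert K: 0.000376 cm/s × 864 = 0.3249 m/day.
Hydraulic gradient i = (305.22 − 247.98) / 1190 = 57.24 / 1190 = 0.04810.
Darcy flux q = K · i = 0.3249 × 0.04810 = 0.01563 m/day.
Seepage velocity v = q / n_e = 0.01563 / 0.11 = 0.1421 m/day.
Travel time t = L / v = 1190 / 0.1421 = 8377 days = 22.93 years.

22.9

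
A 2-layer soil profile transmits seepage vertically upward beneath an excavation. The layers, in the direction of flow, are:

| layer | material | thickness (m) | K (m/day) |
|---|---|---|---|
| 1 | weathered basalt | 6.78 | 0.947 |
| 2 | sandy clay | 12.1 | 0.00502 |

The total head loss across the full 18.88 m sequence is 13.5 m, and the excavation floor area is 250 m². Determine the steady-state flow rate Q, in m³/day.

Flow is perpendicular to layering, so the layers act in series and the equivalent K is the thickness-weighted harmonic mean.
Total thickness L = 6.78 + 12.1 = 18.88 m.
Σ(b_i/K_i) = 6.78/0.947 + 12.1/0.00502 = 2418 d.
K_eq = L / Σ(b_i/K_i) = 18.88 / 2418 = 0.007810 m/day.
Q = K_eq · A · (Δh/L) = 0.007810 × 250 × (13.5/18.88) = 1.396 m³/day.

1.40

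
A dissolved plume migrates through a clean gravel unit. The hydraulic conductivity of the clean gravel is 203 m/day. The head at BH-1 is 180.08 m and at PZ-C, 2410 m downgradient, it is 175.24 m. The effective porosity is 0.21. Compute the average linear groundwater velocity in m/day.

Hydraulic gradient i = (180.08 − 175.24) / 2410 = 4.84 / 2410 = 0.002008.
Darcy flux q = K · i = 203.0 × 0.002008 = 0.4077 m/day.
Seepage velocity v = q / n_e = 0.4077 / 0.21 = 1.941 m/day.

1.94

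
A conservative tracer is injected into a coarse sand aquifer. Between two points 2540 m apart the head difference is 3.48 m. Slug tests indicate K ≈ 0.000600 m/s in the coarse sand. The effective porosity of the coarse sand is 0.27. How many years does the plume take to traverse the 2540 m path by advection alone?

26.4

Convert K: 0.000600 m/s × 86400 = 51.84 m/day.
Hydraulic gradient i = Δh / L = 3.48 / 2540 = 0.001370.
Darcy flux q = K · i = 51.84 × 0.001370 = 0.07102 m/day.
Seepage velocity v = q / n_e = 0.07102 / 0.27 = 0.2631 m/day.
Travel time t = L / v = 2540 / 0.2631 = 9656 days = 26.44 years.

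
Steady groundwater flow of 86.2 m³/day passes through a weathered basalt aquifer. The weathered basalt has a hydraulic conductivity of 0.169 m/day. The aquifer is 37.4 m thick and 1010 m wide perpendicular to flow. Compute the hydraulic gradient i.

0.0135

Cross-sectional area A = 1010 × 37.4 = 37774 m².
From Q = K·A·i, i = Q / (K·A) = 86.2 / (0.1690 × 37774) = 0.01350.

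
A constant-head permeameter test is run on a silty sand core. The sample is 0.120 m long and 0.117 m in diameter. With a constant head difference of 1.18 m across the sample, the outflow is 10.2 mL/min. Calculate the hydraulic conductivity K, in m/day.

0.139

Cross-sectional area A = π·(d/2)² = π × (0.117/2)² = 0.01075 m².
Convert discharge: 10.2 mL/min = 1.700e-07 m³/s.
Darcy's law rearranged: K = Q·L / (A·Δh) = 1.700e-07 × 0.120 / (0.01075 × 1.18) = 1.608e-06 m/s = 0.1389 m/day.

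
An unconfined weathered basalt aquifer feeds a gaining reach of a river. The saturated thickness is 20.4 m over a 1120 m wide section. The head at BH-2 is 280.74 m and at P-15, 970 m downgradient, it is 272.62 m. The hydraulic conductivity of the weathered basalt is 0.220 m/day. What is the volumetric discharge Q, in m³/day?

Cross-sectional area A = 1120 × 20.4 = 22848 m².
Hydraulic gradient i = (280.74 − 272.62) / 970 = 8.12 / 970 = 0.008371.
Darcy's law: Q = K · A · i = 0.2200 × 22848 × 0.008371 = 42.08 m³/day.

42.1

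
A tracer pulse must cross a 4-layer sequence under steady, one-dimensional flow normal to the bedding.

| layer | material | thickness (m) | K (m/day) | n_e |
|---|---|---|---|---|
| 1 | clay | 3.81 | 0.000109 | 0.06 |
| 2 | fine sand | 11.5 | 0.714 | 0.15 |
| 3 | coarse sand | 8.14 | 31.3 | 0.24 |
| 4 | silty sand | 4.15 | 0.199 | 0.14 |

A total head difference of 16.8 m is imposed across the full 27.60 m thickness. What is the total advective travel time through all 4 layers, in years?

With flow normal to the layers, continuity requires the same specific discharge q through every layer.
Σ(b_i/K_i) = 3.81/0.000109 + 11.5/0.714 + 8.14/31.3 + 4.15/0.199 = 34991 d.
q = Δh / Σ(b_i/K_i) = 16.8 / 34991 = 0.0004801 m/day.
In each layer the seepage velocity is v_i = q/n_i, so the layer transit time is t_i = b_i·n_i / q:
  layer 1 (clay): t_1 = 3.81 × 0.06 / 0.0004801 = 476.1 d
  layer 2 (fine sand): t_2 = 11.5 × 0.15 / 0.0004801 = 3593 d
  layer 3 (coarse sand): t_3 = 8.14 × 0.24 / 0.0004801 = 4069 d
  layer 4 (silty sand): t_4 = 4.15 × 0.14 / 0.0004801 = 1210 d
Total t = Σ t_i = 9348 days = 25.59 years.

25.6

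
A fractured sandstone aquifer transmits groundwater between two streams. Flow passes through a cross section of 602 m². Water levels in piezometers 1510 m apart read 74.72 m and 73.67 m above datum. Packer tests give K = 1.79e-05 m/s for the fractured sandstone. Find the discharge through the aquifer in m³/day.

Convert K: 1.79e-05 m/s × 86400 = 1.547 m/day.
Hydraulic gradient i = (74.72 − 73.67) / 1510 = 1.05 / 1510 = 0.0006954.
Darcy's law: Q = K · A · i = 1.547 × 602.0 × 0.0006954 = 0.6474 m³/day.

0.647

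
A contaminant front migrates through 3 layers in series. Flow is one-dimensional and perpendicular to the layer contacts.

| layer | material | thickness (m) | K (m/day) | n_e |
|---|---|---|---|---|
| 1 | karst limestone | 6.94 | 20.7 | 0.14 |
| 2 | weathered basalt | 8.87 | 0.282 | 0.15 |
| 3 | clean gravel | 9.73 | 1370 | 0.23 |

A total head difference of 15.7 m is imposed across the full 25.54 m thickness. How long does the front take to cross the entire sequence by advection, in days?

9.19

With flow normal to the layers, continuity requires the same specific discharge q through every layer.
Σ(b_i/K_i) = 6.94/20.7 + 8.87/0.282 + 9.73/1370 = 31.80 d.
q = Δh / Σ(b_i/K_i) = 15.7 / 31.80 = 0.4938 m/day.
In each layer the seepage velocity is v_i = q/n_i, so the layer transit time is t_i = b_i·n_i / q:
  layer 1 (karst limestone): t_1 = 6.94 × 0.14 / 0.4938 = 1.968 d
  layer 2 (weathered basalt): t_2 = 8.87 × 0.15 / 0.4938 = 2.695 d
  layer 3 (clean gravel): t_3 = 9.73 × 0.23 / 0.4938 = 4.532 d
Total t = Σ t_i = 9.195 days.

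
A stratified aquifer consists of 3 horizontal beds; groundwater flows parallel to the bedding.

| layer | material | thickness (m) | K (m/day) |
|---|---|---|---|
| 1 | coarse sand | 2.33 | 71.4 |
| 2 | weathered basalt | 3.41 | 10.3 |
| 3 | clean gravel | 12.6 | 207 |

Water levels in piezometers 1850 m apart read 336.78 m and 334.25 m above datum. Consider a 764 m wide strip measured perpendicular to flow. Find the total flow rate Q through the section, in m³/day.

Flow is parallel to layering, so each bed carries its own Darcy discharge and the transmissivities add.
Σ(K_i·b_i) = 71.4×2.33 + 10.3×3.41 + 207×12.6 = 2810 m²/day.
Hydraulic gradient i = (336.78 − 334.25) / 1850 = 2.53 / 1850 = 0.001368.
Q = Σ(K_i·b_i) · W · i = 2810 × 764 × 0.001368 = 2936 m³/day.

2940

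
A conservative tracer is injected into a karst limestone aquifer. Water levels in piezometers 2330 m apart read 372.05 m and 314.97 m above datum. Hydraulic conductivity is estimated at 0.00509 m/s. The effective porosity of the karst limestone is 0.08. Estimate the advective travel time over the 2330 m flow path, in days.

Convert K: 0.00509 m/s × 86400 = 439.8 m/day.
Hydraulic gradient i = (372.05 − 314.97) / 2330 = 57.08 / 2330 = 0.02450.
Darcy flux q = K · i = 439.8 × 0.02450 = 10.77 m/day.
Seepage velocity v = q / n_e = 10.77 / 0.08 = 134.7 m/day.
Travel time t = L / v = 2330 / 134.7 = 17.30 days.

17.3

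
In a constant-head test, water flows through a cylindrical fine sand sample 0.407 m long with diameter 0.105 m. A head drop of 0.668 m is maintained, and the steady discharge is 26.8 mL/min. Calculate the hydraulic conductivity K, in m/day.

Cross-sectional area A = π·(d/2)² = π × (0.105/2)² = 0.008659 m².
Convert discharge: 26.8 mL/min = 4.467e-07 m³/s.
Darcy's law rearranged: K = Q·L / (A·Δh) = 4.467e-07 × 0.407 / (0.008659 × 0.668) = 3.143e-05 m/s = 2.715 m/day.

2.72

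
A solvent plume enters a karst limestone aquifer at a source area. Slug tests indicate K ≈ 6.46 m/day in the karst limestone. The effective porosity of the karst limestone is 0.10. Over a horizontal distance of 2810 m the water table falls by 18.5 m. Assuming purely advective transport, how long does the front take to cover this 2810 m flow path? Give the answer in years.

18.1

Hydraulic gradient i = Δh / L = 18.5 / 2810 = 0.006584.
Darcy flux q = K · i = 6.460 × 0.006584 = 0.04253 m/day.
Seepage velocity v = q / n_e = 0.04253 / 0.10 = 0.4253 m/day.
Travel time t = L / v = 2810 / 0.4253 = 6607 days = 18.09 years.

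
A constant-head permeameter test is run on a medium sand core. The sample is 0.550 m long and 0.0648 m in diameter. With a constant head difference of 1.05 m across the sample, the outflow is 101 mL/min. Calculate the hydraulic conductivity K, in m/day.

Cross-sectional area A = π·(d/2)² = π × (0.0648/2)² = 0.003298 m².
Convert discharge: 101 mL/min = 1.683e-06 m³/s.
Darcy's law rearranged: K = Q·L / (A·Δh) = 1.683e-06 × 0.550 / (0.003298 × 1.05) = 0.0002674 m/s = 23.10 m/day.

23.1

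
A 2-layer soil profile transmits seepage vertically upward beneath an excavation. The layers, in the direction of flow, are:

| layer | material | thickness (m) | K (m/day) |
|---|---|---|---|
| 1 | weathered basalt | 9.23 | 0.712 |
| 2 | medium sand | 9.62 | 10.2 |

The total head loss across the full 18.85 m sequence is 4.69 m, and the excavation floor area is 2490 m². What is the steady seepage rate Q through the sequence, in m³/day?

Flow is perpendicular to layering, so the layers act in series and the equivalent K is the thickness-weighted harmonic mean.
Total thickness L = 9.23 + 9.62 = 18.85 m.
Σ(b_i/K_i) = 9.23/0.712 + 9.62/10.2 = 13.91 d.
K_eq = L / Σ(b_i/K_i) = 18.85 / 13.91 = 1.355 m/day.
Q = K_eq · A · (Δh/L) = 1.355 × 2490 × (4.69/18.85) = 839.8 m³/day.

840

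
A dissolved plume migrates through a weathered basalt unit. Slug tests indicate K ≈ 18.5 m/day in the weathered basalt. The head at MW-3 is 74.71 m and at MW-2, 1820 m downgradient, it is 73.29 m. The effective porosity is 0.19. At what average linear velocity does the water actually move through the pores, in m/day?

0.0760

Hydraulic gradient i = (74.71 − 73.29) / 1820 = 1.42 / 1820 = 0.0007802.
Darcy flux q = K · i = 18.50 × 0.0007802 = 0.01443 m/day.
Seepage velocity v = q / n_e = 0.01443 / 0.19 = 0.07597 m/day.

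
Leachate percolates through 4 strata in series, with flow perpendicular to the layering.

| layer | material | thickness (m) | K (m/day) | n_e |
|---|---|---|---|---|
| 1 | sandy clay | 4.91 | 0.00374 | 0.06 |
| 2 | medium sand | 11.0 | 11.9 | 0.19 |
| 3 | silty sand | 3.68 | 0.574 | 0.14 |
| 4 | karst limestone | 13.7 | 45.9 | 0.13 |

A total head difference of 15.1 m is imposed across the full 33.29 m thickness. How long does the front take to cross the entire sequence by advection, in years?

1.12

With flow normal to the layers, continuity requires the same specific discharge q through every layer.
Σ(b_i/K_i) = 4.91/0.00374 + 11.0/11.9 + 3.68/0.574 + 13.7/45.9 = 1320 d.
q = Δh / Σ(b_i/K_i) = 15.1 / 1320 = 0.01144 m/day.
In each layer the seepage velocity is v_i = q/n_i, so the layer transit time is t_i = b_i·n_i / q:
  layer 1 (sandy clay): t_1 = 4.91 × 0.06 / 0.01144 = 25.76 d
  layer 2 (medium sand): t_2 = 11.0 × 0.19 / 0.01144 = 182.8 d
  layer 3 (silty sand): t_3 = 3.68 × 0.14 / 0.01144 = 45.05 d
  layer 4 (karst limestone): t_4 = 13.7 × 0.13 / 0.01144 = 155.7 d
Total t = Σ t_i = 409.3 days = 1.121 years.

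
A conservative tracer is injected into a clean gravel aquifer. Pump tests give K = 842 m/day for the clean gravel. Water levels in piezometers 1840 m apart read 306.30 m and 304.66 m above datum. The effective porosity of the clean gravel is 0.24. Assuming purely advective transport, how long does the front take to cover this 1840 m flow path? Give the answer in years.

Hydraulic gradient i = (306.30 − 304.66) / 1840 = 1.64 / 1840 = 0.0008913.
Darcy flux q = K · i = 842.0 × 0.0008913 = 0.7505 m/day.
Seepage velocity v = q / n_e = 0.7505 / 0.24 = 3.127 m/day.
Travel time t = L / v = 1840 / 3.127 = 588.4 days = 1.611 years.

1.61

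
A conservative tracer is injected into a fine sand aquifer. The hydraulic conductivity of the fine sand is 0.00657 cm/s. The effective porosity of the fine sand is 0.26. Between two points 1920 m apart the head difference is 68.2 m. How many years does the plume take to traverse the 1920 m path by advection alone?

Convert K: 0.00657 cm/s × 864 = 5.676 m/day.
Hydraulic gradient i = Δh / L = 68.2 / 1920 = 0.03552.
Darcy flux q = K · i = 5.676 × 0.03552 = 0.2016 m/day.
Seepage velocity v = q / n_e = 0.2016 / 0.26 = 0.7755 m/day.
Travel time t = L / v = 1920 / 0.7755 = 2476 days = 6.778 years.

6.78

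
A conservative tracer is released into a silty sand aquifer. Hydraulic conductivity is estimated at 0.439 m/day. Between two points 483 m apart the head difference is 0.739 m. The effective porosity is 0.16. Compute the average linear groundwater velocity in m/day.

Hydraulic gradient i = Δh / L = 0.739 / 483 = 0.001530.
Darcy flux q = K · i = 0.4390 × 0.001530 = 0.0006717 m/day.
Seepage velocity v = q / n_e = 0.0006717 / 0.16 = 0.004198 m/day.

0.00420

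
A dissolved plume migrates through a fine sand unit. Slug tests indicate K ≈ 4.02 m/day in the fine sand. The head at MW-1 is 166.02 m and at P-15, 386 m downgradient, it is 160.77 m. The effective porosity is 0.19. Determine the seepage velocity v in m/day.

Hydraulic gradient i = (166.02 − 160.77) / 386 = 5.25 / 386 = 0.01360.
Darcy flux q = K · i = 4.020 × 0.01360 = 0.05468 m/day.
Seepage velocity v = q / n_e = 0.05468 / 0.19 = 0.2878 m/day.

0.288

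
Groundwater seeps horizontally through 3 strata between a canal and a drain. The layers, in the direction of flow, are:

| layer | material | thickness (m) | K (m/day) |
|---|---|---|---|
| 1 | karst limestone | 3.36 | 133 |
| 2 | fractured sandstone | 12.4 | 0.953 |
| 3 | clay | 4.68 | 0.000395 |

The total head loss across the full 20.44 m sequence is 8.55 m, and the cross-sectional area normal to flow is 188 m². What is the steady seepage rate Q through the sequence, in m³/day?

Flow is perpendicular to layering, so the layers act in series and the equivalent K is the thickness-weighted harmonic mean.
Total thickness L = 3.36 + 12.4 + 4.68 = 20.44 m.
Σ(b_i/K_i) = 3.36/133 + 12.4/0.953 + 4.68/0.000395 = 11861 d.
K_eq = L / Σ(b_i/K_i) = 20.44 / 11861 = 0.001723 m/day.
Q = K_eq · A · (Δh/L) = 0.001723 × 188 × (8.55/20.44) = 0.1355 m³/day.

0.136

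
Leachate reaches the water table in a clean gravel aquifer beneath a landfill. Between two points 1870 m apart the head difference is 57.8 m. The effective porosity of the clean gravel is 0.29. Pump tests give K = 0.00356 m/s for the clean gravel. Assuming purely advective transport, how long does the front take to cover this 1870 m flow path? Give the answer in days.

57.0

Convert K: 0.00356 m/s × 86400 = 307.6 m/day.
Hydraulic gradient i = Δh / L = 57.8 / 1870 = 0.03091.
Darcy flux q = K · i = 307.6 × 0.03091 = 9.507 m/day.
Seepage velocity v = q / n_e = 9.507 / 0.29 = 32.78 m/day.
Travel time t = L / v = 1870 / 32.78 = 57.04 days.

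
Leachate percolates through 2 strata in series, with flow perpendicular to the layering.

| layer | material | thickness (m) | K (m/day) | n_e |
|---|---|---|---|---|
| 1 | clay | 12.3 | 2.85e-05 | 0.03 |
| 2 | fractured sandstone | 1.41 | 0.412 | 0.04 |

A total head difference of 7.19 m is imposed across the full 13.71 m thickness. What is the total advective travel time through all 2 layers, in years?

With flow normal to the layers, continuity requires the same specific discharge q through every layer.
Σ(b_i/K_i) = 12.3/2.85e-05 + 1.41/0.412 = 4.316e+05 d.
q = Δh / Σ(b_i/K_i) = 7.19 / 4.316e+05 = 1.666e-05 m/day.
In each layer the seepage velocity is v_i = q/n_i, so the layer transit time is t_i = b_i·n_i / q:
  layer 1 (clay): t_1 = 12.3 × 0.03 / 1.666e-05 = 22149 d
  layer 2 (fractured sandstone): t_2 = 1.41 × 0.04 / 1.666e-05 = 3385 d
Total t = Σ t_i = 25535 days = 69.91 years.

69.9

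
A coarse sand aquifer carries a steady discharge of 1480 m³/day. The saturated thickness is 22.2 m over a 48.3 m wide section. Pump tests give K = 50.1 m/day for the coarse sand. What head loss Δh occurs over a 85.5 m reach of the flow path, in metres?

Cross-sectional area A = 48.3 × 22.2 = 1072 m².
From Q = K·A·i, i = Q / (K·A) = 1480 / (50.10 × 1072) = 0.02755.
Head loss Δh = i · L = 0.02755 × 85.5 = 2.356 m.

2.36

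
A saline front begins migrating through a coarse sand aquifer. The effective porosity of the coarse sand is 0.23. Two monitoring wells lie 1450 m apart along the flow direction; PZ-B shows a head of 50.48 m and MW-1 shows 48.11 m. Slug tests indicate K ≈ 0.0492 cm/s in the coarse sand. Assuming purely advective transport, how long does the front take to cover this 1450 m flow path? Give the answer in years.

13.1

Convert K: 0.0492 cm/s × 864 = 42.51 m/day.
Hydraulic gradient i = (50.48 − 48.11) / 1450 = 2.37 / 1450 = 0.001634.
Darcy flux q = K · i = 42.51 × 0.001634 = 0.06948 m/day.
Seepage velocity v = q / n_e = 0.06948 / 0.23 = 0.3021 m/day.
Travel time t = L / v = 1450 / 0.3021 = 4800 days = 13.14 years.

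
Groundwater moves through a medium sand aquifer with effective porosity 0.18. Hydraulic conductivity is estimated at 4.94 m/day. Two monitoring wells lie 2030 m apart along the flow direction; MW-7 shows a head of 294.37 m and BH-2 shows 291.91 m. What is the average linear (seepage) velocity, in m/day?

Hydraulic gradient i = (294.37 − 291.91) / 2030 = 2.46 / 2030 = 0.001212.
Darcy flux q = K · i = 4.940 × 0.001212 = 0.005986 m/day.
Seepage velocity v = q / n_e = 0.005986 / 0.18 = 0.03326 m/day.

0.0333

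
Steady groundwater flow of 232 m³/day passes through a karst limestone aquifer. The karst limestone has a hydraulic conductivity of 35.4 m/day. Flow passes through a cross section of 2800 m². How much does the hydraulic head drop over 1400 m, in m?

From Q = K·A·i, i = Q / (K·A) = 232 / (35.40 × 2800) = 0.002341.
Head loss Δh = i · L = 0.002341 × 1400 = 3.277 m.

3.28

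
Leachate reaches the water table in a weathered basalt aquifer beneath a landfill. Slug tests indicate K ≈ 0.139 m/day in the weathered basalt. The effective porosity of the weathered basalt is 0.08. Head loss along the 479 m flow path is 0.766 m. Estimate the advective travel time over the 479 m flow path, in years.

Hydraulic gradient i = Δh / L = 0.766 / 479 = 0.001599.
Darcy flux q = K · i = 0.1390 × 0.001599 = 0.0002223 m/day.
Seepage velocity v = q / n_e = 0.0002223 / 0.08 = 0.002779 m/day.
Travel time t = L / v = 479 / 0.002779 = 1.724e+05 days = 472.0 years.

472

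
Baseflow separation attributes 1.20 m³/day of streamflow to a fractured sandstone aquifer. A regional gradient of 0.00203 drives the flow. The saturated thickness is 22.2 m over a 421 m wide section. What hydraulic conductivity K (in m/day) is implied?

Cross-sectional area A = 421 × 22.2 = 9346 m².
Hydraulic gradient i = 0.00203.
From Q = K·A·i, K = Q / (A·i) = 1.20 / (9346 × 0.002030) = 0.06325 m/day.

0.0632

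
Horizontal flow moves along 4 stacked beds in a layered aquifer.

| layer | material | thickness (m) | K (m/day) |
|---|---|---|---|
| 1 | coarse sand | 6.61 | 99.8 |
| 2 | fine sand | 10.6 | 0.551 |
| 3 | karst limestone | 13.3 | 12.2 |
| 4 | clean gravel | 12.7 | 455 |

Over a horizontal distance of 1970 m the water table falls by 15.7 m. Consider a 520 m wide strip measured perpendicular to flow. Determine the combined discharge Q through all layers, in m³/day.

Flow is parallel to layering, so each bed carries its own Darcy discharge and the transmissivities add.
Σ(K_i·b_i) = 99.8×6.61 + 0.551×10.6 + 12.2×13.3 + 455×12.7 = 6606 m²/day.
Hydraulic gradient i = Δh / L = 15.7 / 1970 = 0.007970.
Q = Σ(K_i·b_i) · W · i = 6606 × 520 × 0.007970 = 27377 m³/day.

27400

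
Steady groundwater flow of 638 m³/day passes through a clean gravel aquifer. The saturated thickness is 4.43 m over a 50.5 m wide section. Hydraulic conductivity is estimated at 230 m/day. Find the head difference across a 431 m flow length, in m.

5.34

Cross-sectional area A = 50.5 × 4.43 = 223.7 m².
From Q = K·A·i, i = Q / (K·A) = 638 / (230.0 × 223.7) = 0.01240.
Head loss Δh = i · L = 0.01240 × 431 = 5.344 m.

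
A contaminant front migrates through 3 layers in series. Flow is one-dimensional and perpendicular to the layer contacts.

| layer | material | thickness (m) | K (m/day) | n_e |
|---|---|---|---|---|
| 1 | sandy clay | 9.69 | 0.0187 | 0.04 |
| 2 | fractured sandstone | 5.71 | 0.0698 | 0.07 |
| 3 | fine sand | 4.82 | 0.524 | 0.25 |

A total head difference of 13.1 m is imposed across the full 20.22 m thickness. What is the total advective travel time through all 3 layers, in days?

With flow normal to the layers, continuity requires the same specific discharge q through every layer.
Σ(b_i/K_i) = 9.69/0.0187 + 5.71/0.0698 + 4.82/0.524 = 609.2 d.
q = Δh / Σ(b_i/K_i) = 13.1 / 609.2 = 0.02150 m/day.
In each layer the seepage velocity is v_i = q/n_i, so the layer transit time is t_i = b_i·n_i / q:
  layer 1 (sandy clay): t_1 = 9.69 × 0.04 / 0.02150 = 18.02 d
  layer 2 (fractured sandstone): t_2 = 5.71 × 0.07 / 0.02150 = 18.59 d
  layer 3 (fine sand): t_3 = 4.82 × 0.25 / 0.02150 = 56.04 d
Total t = Σ t_i = 92.65 days.

92.6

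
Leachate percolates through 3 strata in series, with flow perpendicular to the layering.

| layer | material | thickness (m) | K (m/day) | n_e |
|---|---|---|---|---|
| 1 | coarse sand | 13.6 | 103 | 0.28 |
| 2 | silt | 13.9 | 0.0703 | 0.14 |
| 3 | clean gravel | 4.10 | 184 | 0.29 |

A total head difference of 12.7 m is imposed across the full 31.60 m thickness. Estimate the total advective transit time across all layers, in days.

108

With flow normal to the layers, continuity requires the same specific discharge q through every layer.
Σ(b_i/K_i) = 13.6/103 + 13.9/0.0703 + 4.10/184 = 197.9 d.
q = Δh / Σ(b_i/K_i) = 12.7 / 197.9 = 0.06418 m/day.
In each layer the seepage velocity is v_i = q/n_i, so the layer transit time is t_i = b_i·n_i / q:
  layer 1 (coarse sand): t_1 = 13.6 × 0.28 / 0.06418 = 59.33 d
  layer 2 (silt): t_2 = 13.9 × 0.14 / 0.06418 = 30.32 d
  layer 3 (clean gravel): t_3 = 4.10 × 0.29 / 0.06418 = 18.53 d
Total t = Σ t_i = 108.2 days.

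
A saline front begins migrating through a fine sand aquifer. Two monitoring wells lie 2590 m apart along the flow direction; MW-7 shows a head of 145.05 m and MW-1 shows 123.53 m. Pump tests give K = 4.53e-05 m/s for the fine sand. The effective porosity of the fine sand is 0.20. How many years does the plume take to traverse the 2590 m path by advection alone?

Convert K: 4.53e-05 m/s × 86400 = 3.914 m/day.
Hydraulic gradient i = (145.05 − 123.53) / 2590 = 21.52 / 2590 = 0.008309.
Darcy flux q = K · i = 3.914 × 0.008309 = 0.03252 m/day.
Seepage velocity v = q / n_e = 0.03252 / 0.20 = 0.1626 m/day.
Travel time t = L / v = 2590 / 0.1626 = 15929 days = 43.61 years.

43.6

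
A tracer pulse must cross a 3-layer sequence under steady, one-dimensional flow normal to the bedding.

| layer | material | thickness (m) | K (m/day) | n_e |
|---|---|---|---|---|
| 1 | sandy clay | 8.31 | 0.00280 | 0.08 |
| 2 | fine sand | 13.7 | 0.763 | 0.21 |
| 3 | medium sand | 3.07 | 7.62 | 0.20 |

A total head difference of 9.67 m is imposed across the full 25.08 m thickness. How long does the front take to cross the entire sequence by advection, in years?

With flow normal to the layers, continuity requires the same specific discharge q through every layer.
Σ(b_i/K_i) = 8.31/0.00280 + 13.7/0.763 + 3.07/7.62 = 2986 d.
q = Δh / Σ(b_i/K_i) = 9.67 / 2986 = 0.003238 m/day.
In each layer the seepage velocity is v_i = q/n_i, so the layer transit time is t_i = b_i·n_i / q:
  layer 1 (sandy clay): t_1 = 8.31 × 0.08 / 0.003238 = 205.3 d
  layer 2 (fine sand): t_2 = 13.7 × 0.21 / 0.003238 = 888.5 d
  layer 3 (medium sand): t_3 = 3.07 × 0.20 / 0.003238 = 189.6 d
Total t = Σ t_i = 1283 days = 3.514 years.

3.51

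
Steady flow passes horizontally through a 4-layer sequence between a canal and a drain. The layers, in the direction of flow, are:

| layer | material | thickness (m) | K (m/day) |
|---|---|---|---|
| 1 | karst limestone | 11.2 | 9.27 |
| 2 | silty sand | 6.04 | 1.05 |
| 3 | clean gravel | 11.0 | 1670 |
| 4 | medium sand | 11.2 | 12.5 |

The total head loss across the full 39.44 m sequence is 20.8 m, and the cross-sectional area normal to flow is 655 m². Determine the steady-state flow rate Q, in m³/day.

Flow is perpendicular to layering, so the layers act in series and the equivalent K is the thickness-weighted harmonic mean.
Total thickness L = 11.2 + 6.04 + 11.0 + 11.2 = 39.44 m.
Σ(b_i/K_i) = 11.2/9.27 + 6.04/1.05 + 11.0/1670 + 11.2/12.5 = 7.863 d.
K_eq = L / Σ(b_i/K_i) = 39.44 / 7.863 = 5.016 m/day.
Q = K_eq · A · (Δh/L) = 5.016 × 655 × (20.8/39.44) = 1733 m³/day.

1730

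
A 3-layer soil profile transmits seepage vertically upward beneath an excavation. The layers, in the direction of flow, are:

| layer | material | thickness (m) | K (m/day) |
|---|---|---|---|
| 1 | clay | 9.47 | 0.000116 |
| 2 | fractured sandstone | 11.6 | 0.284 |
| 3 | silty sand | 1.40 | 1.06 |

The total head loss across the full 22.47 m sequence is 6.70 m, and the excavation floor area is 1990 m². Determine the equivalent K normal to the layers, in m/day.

0.000275

Flow is perpendicular to layering, so the layers act in series and the equivalent K is the thickness-weighted harmonic mean.
Total thickness L = 9.47 + 11.6 + 1.40 = 22.47 m.
Σ(b_i/K_i) = 9.47/0.000116 + 11.6/0.284 + 1.40/1.06 = 81680 d.
K_eq = L / Σ(b_i/K_i) = 22.47 / 81680 = 0.0002751 m/day.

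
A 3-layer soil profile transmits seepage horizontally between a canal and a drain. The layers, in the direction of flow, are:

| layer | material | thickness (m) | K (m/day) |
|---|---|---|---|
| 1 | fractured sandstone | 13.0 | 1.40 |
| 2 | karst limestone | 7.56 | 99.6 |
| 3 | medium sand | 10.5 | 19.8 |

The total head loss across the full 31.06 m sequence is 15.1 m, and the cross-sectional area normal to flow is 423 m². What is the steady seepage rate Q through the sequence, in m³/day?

646

Flow is perpendicular to layering, so the layers act in series and the equivalent K is the thickness-weighted harmonic mean.
Total thickness L = 13.0 + 7.56 + 10.5 = 31.06 m.
Σ(b_i/K_i) = 13.0/1.40 + 7.56/99.6 + 10.5/19.8 = 9.892 d.
K_eq = L / Σ(b_i/K_i) = 31.06 / 9.892 = 3.140 m/day.
Q = K_eq · A · (Δh/L) = 3.140 × 423 × (15.1/31.06) = 645.7 m³/day.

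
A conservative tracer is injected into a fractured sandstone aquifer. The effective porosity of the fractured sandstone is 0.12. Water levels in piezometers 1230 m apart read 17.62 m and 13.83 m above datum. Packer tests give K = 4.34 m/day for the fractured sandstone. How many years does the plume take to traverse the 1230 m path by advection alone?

Hydraulic gradient i = (17.62 − 13.83) / 1230 = 3.79 / 1230 = 0.003081.
Darcy flux q = K · i = 4.340 × 0.003081 = 0.01337 m/day.
Seepage velocity v = q / n_e = 0.01337 / 0.12 = 0.1114 m/day.
Travel time t = L / v = 1230 / 0.1114 = 11037 days = 30.22 years.

30.2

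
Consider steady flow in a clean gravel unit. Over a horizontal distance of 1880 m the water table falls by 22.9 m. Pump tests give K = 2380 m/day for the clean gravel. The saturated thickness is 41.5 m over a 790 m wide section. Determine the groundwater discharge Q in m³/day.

950000

Cross-sectional area A = 790 × 41.5 = 32785 m².
Hydraulic gradient i = Δh / L = 22.9 / 1880 = 0.01218.
Darcy's law: Q = K · A · i = 2380 × 32785 × 0.01218 = 9.505e+05 m³/day.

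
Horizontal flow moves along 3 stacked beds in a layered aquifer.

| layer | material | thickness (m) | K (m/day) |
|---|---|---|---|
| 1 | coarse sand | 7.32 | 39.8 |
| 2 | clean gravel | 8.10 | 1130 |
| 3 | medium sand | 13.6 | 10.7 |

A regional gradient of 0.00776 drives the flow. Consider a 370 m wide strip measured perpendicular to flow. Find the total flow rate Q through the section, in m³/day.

Flow is parallel to layering, so each bed carries its own Darcy discharge and the transmissivities add.
Σ(K_i·b_i) = 39.8×7.32 + 1130×8.10 + 10.7×13.6 = 9590 m²/day.
Hydraulic gradient i = 0.00776.
Q = Σ(K_i·b_i) · W · i = 9590 × 370 × 0.007760 = 27534 m³/day.

27500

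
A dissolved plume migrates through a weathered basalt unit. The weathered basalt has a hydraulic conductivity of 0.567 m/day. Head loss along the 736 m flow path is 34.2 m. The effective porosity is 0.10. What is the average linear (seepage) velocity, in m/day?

Hydraulic gradient i = Δh / L = 34.2 / 736 = 0.04647.
Darcy flux q = K · i = 0.5670 × 0.04647 = 0.02635 m/day.
Seepage velocity v = q / n_e = 0.02635 / 0.10 = 0.2635 m/day.

0.263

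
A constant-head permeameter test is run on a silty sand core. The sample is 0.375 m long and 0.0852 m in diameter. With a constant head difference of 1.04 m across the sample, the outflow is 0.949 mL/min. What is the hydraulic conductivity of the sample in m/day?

0.0864

Cross-sectional area A = π·(d/2)² = π × (0.0852/2)² = 0.005701 m².
Convert discharge: 0.949 mL/min = 1.582e-08 m³/s.
Darcy's law rearranged: K = Q·L / (A·Δh) = 1.582e-08 × 0.375 / (0.005701 × 1.04) = 1.000e-06 m/s = 0.08643 m/day.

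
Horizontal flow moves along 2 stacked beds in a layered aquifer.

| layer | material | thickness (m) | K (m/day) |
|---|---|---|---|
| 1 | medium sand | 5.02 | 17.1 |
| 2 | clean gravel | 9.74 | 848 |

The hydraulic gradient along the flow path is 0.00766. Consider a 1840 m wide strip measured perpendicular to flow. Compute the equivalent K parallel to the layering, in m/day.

Flow is parallel to layering, so each bed carries its own Darcy discharge and the transmissivities add.
Σ(K_i·b_i) = 17.1×5.02 + 848×9.74 = 8345 m²/day.
Total thickness b = 14.76 m, so K_eq = Σ(K_i·b_i)/b = 565.4 m/day.

565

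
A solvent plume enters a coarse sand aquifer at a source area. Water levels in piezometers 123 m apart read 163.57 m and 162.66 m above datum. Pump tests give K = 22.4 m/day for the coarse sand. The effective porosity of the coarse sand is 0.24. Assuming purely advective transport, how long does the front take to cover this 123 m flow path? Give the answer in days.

178

Hydraulic gradient i = (163.57 − 162.66) / 123 = 0.91 / 123 = 0.007398.
Darcy flux q = K · i = 22.40 × 0.007398 = 0.1657 m/day.
Seepage velocity v = q / n_e = 0.1657 / 0.24 = 0.6905 m/day.
Travel time t = L / v = 123 / 0.6905 = 178.1 days.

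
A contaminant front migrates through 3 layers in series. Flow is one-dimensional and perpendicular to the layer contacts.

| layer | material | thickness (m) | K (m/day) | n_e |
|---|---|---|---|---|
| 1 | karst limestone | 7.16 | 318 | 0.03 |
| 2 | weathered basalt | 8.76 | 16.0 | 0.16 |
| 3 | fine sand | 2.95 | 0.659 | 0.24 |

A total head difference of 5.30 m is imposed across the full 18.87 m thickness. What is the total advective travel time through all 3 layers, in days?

2.21

With flow normal to the layers, continuity requires the same specific discharge q through every layer.
Σ(b_i/K_i) = 7.16/318 + 8.76/16.0 + 2.95/0.659 = 5.046 d.
q = Δh / Σ(b_i/K_i) = 5.30 / 5.046 = 1.050 m/day.
In each layer the seepage velocity is v_i = q/n_i, so the layer transit time is t_i = b_i·n_i / q:
  layer 1 (karst limestone): t_1 = 7.16 × 0.03 / 1.050 = 0.2045 d
  layer 2 (weathered basalt): t_2 = 8.76 × 0.16 / 1.050 = 1.335 d
  layer 3 (fine sand): t_3 = 2.95 × 0.24 / 1.050 = 0.6741 d
Total t = Σ t_i = 2.213 days.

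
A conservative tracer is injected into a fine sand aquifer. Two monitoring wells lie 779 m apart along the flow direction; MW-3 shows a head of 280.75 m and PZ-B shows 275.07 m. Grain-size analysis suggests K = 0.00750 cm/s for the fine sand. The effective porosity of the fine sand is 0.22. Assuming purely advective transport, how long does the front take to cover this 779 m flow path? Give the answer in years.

9.93

Convert K: 0.00750 cm/s × 864 = 6.480 m/day.
Hydraulic gradient i = (280.75 − 275.07) / 779 = 5.68 / 779 = 0.007291.
Darcy flux q = K · i = 6.480 × 0.007291 = 0.04725 m/day.
Seepage velocity v = q / n_e = 0.04725 / 0.22 = 0.2148 m/day.
Travel time t = L / v = 779 / 0.2148 = 3627 days = 9.931 years.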